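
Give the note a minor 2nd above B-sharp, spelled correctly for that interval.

C#

A second above B lands on the letter C.
A minor second spans 1 semitone, so B# moves to pitch class 1. On the letter C that is C#.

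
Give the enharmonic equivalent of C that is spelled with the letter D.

Dbb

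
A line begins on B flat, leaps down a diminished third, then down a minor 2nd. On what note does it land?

F##

A diminished third down from Bb is G# (letter G, 2 semitones down).
A minor second down from G# is F## (letter F, 1 semitone down).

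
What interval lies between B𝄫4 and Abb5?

minor seventh

The letter names run B→A, a span of 6 letter steps, so the interval is some kind of seventh.
Bbb to Abb is 10 semitones. A major seventh is 11, so 10 makes it minor.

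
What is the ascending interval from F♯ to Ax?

augmented third

Counting letters F–G–A gives a third.
F#→A## = 5 semitones, 1 wider than the major third (4), so augmented.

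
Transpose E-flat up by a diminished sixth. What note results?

A sixth above E lands on the letter C.
A diminished sixth spans 7 semitones, so Eb moves to pitch class 10. On the letter C that is Cbb.

Cbb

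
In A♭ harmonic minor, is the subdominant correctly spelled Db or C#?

Each scale degree takes a distinct letter name. Degree 4 of a scale on A must use the letter D.
Db and C# are enharmonically the same pitch, but only Db uses the letter D, so it is the correct spelling here.

Db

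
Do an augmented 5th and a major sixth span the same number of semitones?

No

An augmented fifth spans 8 semitones; a major sixth spans 9.
The spans differ, so they are not enharmonic equivalents.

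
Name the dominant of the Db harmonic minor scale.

Ab

The Db harmonic minor scale runs Db Eb Fb Gb Ab Bbb C.
Degree 5 is Ab.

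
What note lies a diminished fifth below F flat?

Bb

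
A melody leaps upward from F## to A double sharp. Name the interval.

major third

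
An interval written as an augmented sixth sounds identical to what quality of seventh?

minor

An augmented sixth spans 10 semitones.
A seventh spanning 10 semitones is minor (the major seventh is 11).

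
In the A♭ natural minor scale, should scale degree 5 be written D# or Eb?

Eb

Each scale degree takes a distinct letter name. Degree 5 of a scale on A must use the letter E.
Eb and D# are enharmonically the same pitch, but only Eb uses the letter E, so it is the correct spelling here.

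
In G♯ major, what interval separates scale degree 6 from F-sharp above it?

minor second

Scale degree 6 of G# major is E#.
E# up to F#: letters E→F make it a second; 1 semitone makes it minor.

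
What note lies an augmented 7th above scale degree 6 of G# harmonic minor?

Scale degree 6 of G# harmonic minor is E.
An augmented seventh (12 semitones) above E lands on the letter D, giving D##.

D##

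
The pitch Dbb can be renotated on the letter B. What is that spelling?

Plain B sits 1 semitone below Dbb, so on the letter B the same pitch needs a sharp: B#.

B#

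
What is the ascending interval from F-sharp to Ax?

The letter names run F→A, a span of 2 letter steps, so the interval is some kind of third.
F# to A## is 5 semitones. A major third is 4, so 5 makes it augmented.

augmented third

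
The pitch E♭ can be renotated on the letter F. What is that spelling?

Fbb

Eb is pitch class 3. The letter F alone is pitch class 5.
To reach pitch class 3 from F requires an offset of -2 semitones, i.e. double flat: Fbb.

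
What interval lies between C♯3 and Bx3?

augmented seventh

Counting letters C–D–E–F–G–A–B gives a seventh.
C#→B## = 12 semitones, 1 wider than the major seventh (11), so augmented.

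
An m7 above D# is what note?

A seventh above D lands on the letter C.
A minor seventh spans 10 semitones, so D# moves to pitch class 1. On the letter C that is C#.

C#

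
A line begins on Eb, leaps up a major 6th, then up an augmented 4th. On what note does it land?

A major sixth up from Eb is C (letter C, 9 semitones up).
An augmented fourth up from C is F# (letter F, 6 semitones up).

F#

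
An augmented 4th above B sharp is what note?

B up a perfect fourth is E, so the target letter is E.
From B#, an augmented fourth is 6 semitones up: E##.

E##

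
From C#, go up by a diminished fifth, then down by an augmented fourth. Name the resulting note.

A diminished fifth up from C# is G (letter G, 6 semitones up).
An augmented fourth down from G is Db (letter D, 6 semitones down).

Db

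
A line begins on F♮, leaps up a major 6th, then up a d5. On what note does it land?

A major sixth up from F is D (letter D, 9 semitones up).
A diminished fifth up from D is Ab (letter A, 6 semitones up).

Ab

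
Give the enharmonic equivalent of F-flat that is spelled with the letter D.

D##

Fb is pitch class 4. The letter D alone is pitch class 2.
To reach pitch class 4 from D requires an offset of +2 semitones, i.e. double sharp: D##.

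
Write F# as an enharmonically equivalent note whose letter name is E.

E##

F# is pitch class 6. The letter E alone is pitch class 4.
To reach pitch class 6 from E requires an offset of +2 semitones, i.e. double sharp: E##.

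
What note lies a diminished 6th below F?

F down a major sixth is Ab, so the target letter is A.
From F, a diminished sixth is 7 semitones down: A#.

A#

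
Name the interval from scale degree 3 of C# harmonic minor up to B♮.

Scale degree 3 of C# harmonic minor is E.
E up to B: letters E→B make it a fifth; 7 semitones makes it perfect.

perfect fifth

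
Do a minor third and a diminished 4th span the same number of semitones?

No

A minor third spans 3 semitones; a diminished fourth spans 4.
The spans differ, so they are not enharmonic equivalents.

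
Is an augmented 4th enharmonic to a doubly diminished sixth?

Yes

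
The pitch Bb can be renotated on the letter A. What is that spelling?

Plain A sits 1 semitone below Bb, so on the letter A the same pitch needs a sharp: A#.

A#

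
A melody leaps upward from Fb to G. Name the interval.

Counting letters F–G gives a second.
Fb→G = 3 semitones, 1 wider than the major second (2), so augmented.

augmented second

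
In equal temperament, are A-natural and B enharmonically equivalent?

No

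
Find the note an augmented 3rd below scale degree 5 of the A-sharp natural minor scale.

C

Scale degree 5 of A# natural minor is E#.
An augmented third (5 semitones) below E# lands on the letter C, giving C.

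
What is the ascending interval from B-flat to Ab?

minor seventh

The letter names run B→A, a span of 6 letter steps, so the interval is some kind of seventh.
Bb to Ab is 10 semitones. A major seventh is 11, so 10 makes it minor.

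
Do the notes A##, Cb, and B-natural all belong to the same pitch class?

Yes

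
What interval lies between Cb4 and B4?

augmented seventh

Counting letters C–D–E–F–G–A–B gives a seventh.
Cb→B = 12 semitones, 1 wider than the major seventh (11), so augmented.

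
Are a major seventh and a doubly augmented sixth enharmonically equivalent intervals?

A major seventh spans 11 semitones; a doubly augmented sixth spans 11.
They are enharmonically equivalent.

Yes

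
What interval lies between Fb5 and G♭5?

Counting letters F–G gives a second.
Fb→Gb = 2 semitones, exactly the major second.

major second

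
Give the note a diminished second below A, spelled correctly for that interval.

A down a major second is G, so the target letter is G.
From A, a diminished second is 0 semitones down: G##.

G##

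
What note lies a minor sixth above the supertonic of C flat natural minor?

The supertonic of Cb natural minor is Db.
A minor sixth (8 semitones) above Db lands on the letter B, giving Bbb.

Bbb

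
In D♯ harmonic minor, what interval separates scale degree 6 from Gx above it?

Scale degree 6 of D# harmonic minor is B.
B up to G##: letters B→G make it a sixth; 10 semitones makes it augmented.

augmented sixth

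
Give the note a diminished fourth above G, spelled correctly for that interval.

Cb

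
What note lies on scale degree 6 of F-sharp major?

Degree 6 takes the letter 5 steps above F, which is D.
In major, degree 6 sits 9 semitones above the tonic. F# + 9 semitones is pitch class 3, spelled on D as D#.

D#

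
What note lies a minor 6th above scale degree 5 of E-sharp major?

G#

Scale degree 5 of E# major is B#.
A minor sixth (8 semitones) above B# lands on the letter G, giving G#.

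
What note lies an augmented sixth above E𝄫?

C

A sixth above E lands on the letter C.
An augmented sixth spans 10 semitones, so Ebb moves to pitch class 0. On the letter C that is C.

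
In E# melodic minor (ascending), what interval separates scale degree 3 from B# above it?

major third

Scale degree 3 of E# melodic minor (ascending) is G#.
G# up to B#: letters G→B make it a third; 4 semitones makes it major.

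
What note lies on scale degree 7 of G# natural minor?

Degree 7 takes the letter 6 steps above G, which is F.
In natural minor, degree 7 sits 10 semitones above the tonic. G# + 10 semitones is pitch class 6, spelled on F as F#.

F#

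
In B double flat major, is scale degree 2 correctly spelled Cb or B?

Cb

Each scale degree takes a distinct letter name. Degree 2 of a scale on B must use the letter C.
Cb and B are enharmonically the same pitch, but only Cb uses the letter C, so it is the correct spelling here.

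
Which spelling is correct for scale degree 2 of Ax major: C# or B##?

B##

Each scale degree takes a distinct letter name. Degree 2 of a scale on A must use the letter B.
B## and C# are enharmonically the same pitch, but only B## uses the letter B, so it is the correct spelling here.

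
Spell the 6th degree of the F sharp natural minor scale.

The F# natural minor scale runs F# G# A B C# D E.
Degree 6 is D.

D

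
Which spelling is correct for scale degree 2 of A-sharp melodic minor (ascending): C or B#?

B#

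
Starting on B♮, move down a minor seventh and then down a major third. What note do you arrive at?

A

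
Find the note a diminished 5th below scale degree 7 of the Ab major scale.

Scale degree 7 of Ab major is G.
A diminished fifth (6 semitones) below G lands on the letter C, giving C#.

C#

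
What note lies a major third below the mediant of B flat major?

Bb

The mediant of Bb major is D.
A major third (4 semitones) below D lands on the letter B, giving Bb.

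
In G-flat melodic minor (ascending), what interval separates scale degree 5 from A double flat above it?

diminished fifth

Scale degree 5 of Gb melodic minor (ascending) is Db.
Db up to Abb: letters D→A make it a fifth; 6 semitones makes it diminished.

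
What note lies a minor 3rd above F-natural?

Ab

F up a major third is A, so the target letter is A.
From F, a minor third is 3 semitones up: Ab.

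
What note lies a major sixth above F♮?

A sixth above F lands on the letter D.
A major sixth spans 9 semitones, so F moves to pitch class 2. On the letter D that is D.

D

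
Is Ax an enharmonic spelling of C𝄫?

Two spellings are enharmonically equivalent only if they share a pitch class.
Here A## → 11, Cbb → 10; 10 ≠ 11, so they are not.

No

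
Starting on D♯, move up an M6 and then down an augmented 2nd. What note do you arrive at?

A major sixth up from D# is B# (letter B, 9 semitones up).
An augmented second down from B# is A (letter A, 3 semitones down).

A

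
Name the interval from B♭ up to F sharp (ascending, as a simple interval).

The letter names run B→F, a span of 4 letter steps, so the interval is some kind of fifth.
Bb to F# is 8 semitones. A perfect fifth is 7, so 8 makes it augmented.

augmented fifth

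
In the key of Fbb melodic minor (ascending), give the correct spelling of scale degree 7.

Ebb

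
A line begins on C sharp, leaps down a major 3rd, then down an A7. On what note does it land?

Bbb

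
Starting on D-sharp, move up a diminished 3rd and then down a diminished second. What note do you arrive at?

A diminished third up from D# is F (letter F, 2 semitones up).
A diminished second down from F is E# (letter E, 0 semitones down).

E#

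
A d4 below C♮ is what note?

G#

A fourth below C lands on the letter G.
A diminished fourth spans 4 semitones, so C moves to pitch class 8. On the letter G that is G#.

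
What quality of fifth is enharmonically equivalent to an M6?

A major sixth spans 9 semitones.
A fifth spanning 9 semitones is doubly augmented (the perfect fifth is 7).

doubly augmented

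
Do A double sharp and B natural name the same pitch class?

Yes

A## is pitch class 11; B is pitch class 11.
All spellings map to pitch class 11, so they are enharmonically equivalent.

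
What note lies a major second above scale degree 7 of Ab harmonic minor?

A

Scale degree 7 of Ab harmonic minor is G.
A major second (2 semitones) above G lands on the letter A, giving A.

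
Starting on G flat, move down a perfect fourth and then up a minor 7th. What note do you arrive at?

Cb

A perfect fourth down from Gb is Db (letter D, 5 semitones down).
A minor seventh up from Db is Cb (letter C, 10 semitones up).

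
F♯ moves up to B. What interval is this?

perfect fourth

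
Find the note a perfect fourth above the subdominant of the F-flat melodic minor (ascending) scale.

Ebb

The subdominant of Fb melodic minor (ascending) is Bbb.
A perfect fourth (5 semitones) above Bbb lands on the letter E, giving Ebb.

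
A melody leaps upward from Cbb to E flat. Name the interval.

augmented third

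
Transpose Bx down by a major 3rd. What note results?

G##

A third below B lands on the letter G.
A major third spans 4 semitones, so B## moves to pitch class 9. On the letter G that is G##.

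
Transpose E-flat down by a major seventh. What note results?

E down a major seventh is F, so the target letter is F.
From Eb, a major seventh is 11 semitones down: Fb.

Fb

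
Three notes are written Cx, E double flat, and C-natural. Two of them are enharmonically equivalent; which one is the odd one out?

In 12-tone equal temperament, enharmonic equivalents share a pitch class. C## is pitch class 2; Ebb is pitch class 2; C is pitch class 0.
C## and Ebb share pitch class 2, while C is pitch class 0.

C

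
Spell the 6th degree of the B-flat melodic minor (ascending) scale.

Degree 6 takes the letter 5 steps above B, which is G.
In melodic minor (ascending), degree 6 sits 9 semitones above the tonic. Bb + 9 semitones is pitch class 7, spelled on G as G.

G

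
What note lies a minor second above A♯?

A up a major second is B, so the target letter is B.
From A#, a minor second is 1 semitone up: B.

B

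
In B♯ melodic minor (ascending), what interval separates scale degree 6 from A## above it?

Scale degree 6 of B# melodic minor (ascending) is G##.
G## up to A##: letters G→A make it a second; 2 semitones makes it major.

major second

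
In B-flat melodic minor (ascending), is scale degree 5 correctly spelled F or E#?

Each scale degree takes a distinct letter name. Degree 5 of a scale on B must use the letter F.
F and E# are enharmonically the same pitch, but only F uses the letter F, so it is the correct spelling here.

F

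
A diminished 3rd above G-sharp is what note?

Bb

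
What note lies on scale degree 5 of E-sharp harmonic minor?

The E# harmonic minor scale runs E# F## G# A# B# C# D##.
Degree 5 is B#.

B#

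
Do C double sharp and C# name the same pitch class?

C## is pitch class 2; C# is pitch class 1.
The pitch classes differ (2 vs. 1), so they are not enharmonic equivalents.

No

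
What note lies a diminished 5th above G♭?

Dbb

A fifth above G lands on the letter D.
A diminished fifth spans 6 semitones, so Gb moves to pitch class 0. On the letter D that is Dbb.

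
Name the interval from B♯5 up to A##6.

major seventh

Counting letters B–C–D–E–F–G–A gives a seventh.
B#→A## = 11 semitones, exactly the major seventh.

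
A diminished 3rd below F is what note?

D#

F down a major third is Db, so the target letter is D.
From F, a diminished third is 2 semitones down: D#.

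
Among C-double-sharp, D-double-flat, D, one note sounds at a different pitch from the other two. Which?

Dbb

In 12-tone equal temperament, enharmonic equivalents share a pitch class. C## is pitch class 2; Dbb is pitch class 0; D is pitch class 2.
C## and D share pitch class 2, while Dbb is pitch class 0.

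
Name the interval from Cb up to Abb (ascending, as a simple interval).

minor sixth

Counting letters C–D–E–F–G–A gives a sixth.
Cb→Abb = 8 semitones, 1 narrower than the major sixth (9), so minor.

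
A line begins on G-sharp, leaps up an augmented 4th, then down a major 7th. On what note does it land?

D#

An augmented fourth up from G# is C## (letter C, 6 semitones up).
A major seventh down from C## is D# (letter D, 11 semitones down).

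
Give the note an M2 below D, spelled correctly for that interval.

A second below D lands on the letter C.
A major second spans 2 semitones, so D moves to pitch class 0. On the letter C that is C.

C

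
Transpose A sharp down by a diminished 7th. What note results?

A seventh below A lands on the letter B.
A diminished seventh spans 9 semitones, so A# moves to pitch class 1. On the letter B that is B##.

B##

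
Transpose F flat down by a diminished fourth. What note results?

C

A fourth below F lands on the letter C.
A diminished fourth spans 4 semitones, so Fb moves to pitch class 0. On the letter C that is C.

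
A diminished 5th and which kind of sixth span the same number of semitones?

doubly diminished

A diminished fifth spans 6 semitones.
A sixth spanning 6 semitones is doubly diminished (the major sixth is 9).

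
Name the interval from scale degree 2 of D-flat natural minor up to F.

Scale degree 2 of Db natural minor is Eb.
Eb up to F: letters E→F make it a second; 2 semitones makes it major.

major second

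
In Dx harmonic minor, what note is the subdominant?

Degree 4 takes the letter 3 steps above D, which is G.
In harmonic minor, degree 4 sits 5 semitones above the tonic. D## + 5 semitones is pitch class 9, spelled on G as G##.

G##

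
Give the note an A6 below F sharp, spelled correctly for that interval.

Ab

A sixth below F lands on the letter A.
An augmented sixth spans 10 semitones, so F# moves to pitch class 8. On the letter A that is Ab.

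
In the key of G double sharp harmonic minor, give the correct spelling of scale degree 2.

A##

Degree 2 takes the letter 1 step above G, which is A.
In harmonic minor, degree 2 sits 2 semitones above the tonic. G## + 2 semitones is pitch class 11, spelled on A as A##.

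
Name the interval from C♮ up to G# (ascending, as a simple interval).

augmented fifth

Counting letters C–D–E–F–G gives a fifth.
C→G# = 8 semitones, 1 wider than the perfect fifth (7), so augmented.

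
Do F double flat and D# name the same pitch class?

Fbb is pitch class 3; D# is pitch class 3.
All spellings map to pitch class 3, so they are enharmonically equivalent.

Yes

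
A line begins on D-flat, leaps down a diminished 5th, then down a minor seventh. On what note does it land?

A diminished fifth down from Db is G (letter G, 6 semitones down).
A minor seventh down from G is A (letter A, 10 semitones down).

A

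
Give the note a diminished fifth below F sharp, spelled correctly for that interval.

F down a perfect fifth is Bb, so the target letter is B.
From F#, a diminished fifth is 6 semitones down: B#.

B#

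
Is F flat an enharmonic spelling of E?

Fb is pitch class 4; E is pitch class 4.
All spellings map to pitch class 4, so they are enharmonically equivalent.

Yes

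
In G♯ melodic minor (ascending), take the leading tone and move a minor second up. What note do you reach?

G#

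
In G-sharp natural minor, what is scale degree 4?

Degree 4 takes the letter 3 steps above G, which is C.
In natural minor, degree 4 sits 5 semitones above the tonic. G# + 5 semitones is pitch class 1, spelled on C as C#.

C#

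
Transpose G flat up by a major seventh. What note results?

A seventh above G lands on the letter F.
A major seventh spans 11 semitones, so Gb moves to pitch class 5. On the letter F that is F.

F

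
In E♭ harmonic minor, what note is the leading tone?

Degree 7 takes the letter 6 steps above E, which is D.
In harmonic minor, degree 7 sits 11 semitones above the tonic. Eb + 11 semitones is pitch class 2, spelled on D as D.

D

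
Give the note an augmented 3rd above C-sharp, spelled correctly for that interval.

A third above C lands on the letter E.
An augmented third spans 5 semitones, so C# moves to pitch class 6. On the letter E that is E##.

E##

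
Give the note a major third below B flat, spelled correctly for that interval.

B down a major third is G, so the target letter is G.
From Bb, a major third is 4 semitones down: Gb.

Gb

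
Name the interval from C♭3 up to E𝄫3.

minor third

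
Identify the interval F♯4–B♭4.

The letter names run F→B, a span of 3 letter steps, so the interval is some kind of fourth.
F# to Bb is 4 semitones. A perfect fourth is 5, so 4 makes it diminished.

diminished fourth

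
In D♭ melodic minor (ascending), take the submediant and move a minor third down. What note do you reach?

The submediant of Db melodic minor (ascending) is Bb.
A minor third (3 semitones) below Bb lands on the letter G, giving G.

G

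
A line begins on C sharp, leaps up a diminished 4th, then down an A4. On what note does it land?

Cb

A diminished fourth up from C# is F (letter F, 4 semitones up).
An augmented fourth down from F is Cb (letter C, 6 semitones down).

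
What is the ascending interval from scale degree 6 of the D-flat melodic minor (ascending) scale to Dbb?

diminished third

Scale degree 6 of Db melodic minor (ascending) is Bb.
Bb up to Dbb: letters B→D make it a third; 2 semitones makes it diminished.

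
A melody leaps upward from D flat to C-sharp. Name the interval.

augmented seventh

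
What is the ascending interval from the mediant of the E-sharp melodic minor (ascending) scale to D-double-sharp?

The mediant of E# melodic minor (ascending) is G#.
G# up to D##: letters G→D make it a fifth; 8 semitones makes it augmented.

augmented fifth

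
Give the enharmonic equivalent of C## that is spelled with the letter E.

Plain E sits 2 semitones above C##, so on the letter E the same pitch needs a double flat: Ebb.

Ebb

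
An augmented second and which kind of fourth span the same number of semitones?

doubly diminished

An augmented second spans 3 semitones.
A fourth spanning 3 semitones is doubly diminished (the perfect fourth is 5).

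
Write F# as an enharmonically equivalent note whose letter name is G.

Gb

F# is pitch class 6. The letter G alone is pitch class 7.
To reach pitch class 6 from G requires an offset of -1 semitone, i.e. flat: Gb.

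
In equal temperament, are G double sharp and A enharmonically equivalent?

G## = pitch class 9 and A = pitch class 9 — the same pitch class, so they are enharmonic equivalents.

Yes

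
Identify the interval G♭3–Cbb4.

diminished fourth

The letter names run G→C, a span of 3 letter steps, so the interval is some kind of fourth.
Gb to Cbb is 4 semitones. A perfect fourth is 5, so 4 makes it diminished.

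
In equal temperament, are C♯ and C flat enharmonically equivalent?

Two spellings are enharmonically equivalent only if they share a pitch class.
Here C# → 1, Cb → 11; 1 ≠ 11, so they are not.

No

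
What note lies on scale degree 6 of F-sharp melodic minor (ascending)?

Degree 6 takes the letter 5 steps above F, which is D.
In melodic minor (ascending), degree 6 sits 9 semitones above the tonic. F# + 9 semitones is pitch class 3, spelled on D as D#.

D#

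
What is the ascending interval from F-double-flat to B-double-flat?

augmented fourth

Counting letters F–G–A–B gives a fourth.
Fbb→Bbb = 6 semitones, 1 wider than the perfect fourth (5), so augmented.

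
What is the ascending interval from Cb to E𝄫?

The letter names run C→E, a span of 2 letter steps, so the interval is some kind of third.
Cb to Ebb is 3 semitones. A major third is 4, so 3 makes it minor.

minor third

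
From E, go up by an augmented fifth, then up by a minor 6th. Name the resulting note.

An augmented fifth up from E is B# (letter B, 8 semitones up).
A minor sixth up from B# is G# (letter G, 8 semitones up).

G#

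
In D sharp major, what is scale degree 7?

The D# major scale runs D# E# F## G# A# B# C##.
Degree 7 is C##.

C##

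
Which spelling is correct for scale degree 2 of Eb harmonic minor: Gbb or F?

Each scale degree takes a distinct letter name. Degree 2 of a scale on E must use the letter F.
F and Gbb are enharmonically the same pitch, but only F uses the letter F, so it is the correct spelling here.

F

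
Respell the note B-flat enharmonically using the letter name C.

Bb is pitch class 10. The letter C alone is pitch class 0.
To reach pitch class 10 from C requires an offset of -2 semitones, i.e. double flat: Cbb.

Cbb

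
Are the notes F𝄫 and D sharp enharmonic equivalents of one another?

Fbb is pitch class 3; D# is pitch class 3.
All spellings map to pitch class 3, so they are enharmonically equivalent.

Yes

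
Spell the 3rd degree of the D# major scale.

The D# major scale runs D# E# F## G# A# B# C##.
Degree 3 is F##.

F##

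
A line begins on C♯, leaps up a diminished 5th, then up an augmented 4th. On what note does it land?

A diminished fifth up from C# is G (letter G, 6 semitones up).
An augmented fourth up from G is C# (letter C, 6 semitones up).

C#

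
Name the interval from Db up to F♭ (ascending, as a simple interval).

minor third

The letter names run D→F, a span of 2 letter steps, so the interval is some kind of third.
Db to Fb is 3 semitones. A major third is 4, so 3 makes it minor.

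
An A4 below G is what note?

Db

A fourth below G lands on the letter D.
An augmented fourth spans 6 semitones, so G moves to pitch class 1. On the letter D that is Db.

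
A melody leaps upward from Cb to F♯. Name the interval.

doubly augmented fourth

The letter names run C→F, a span of 3 letter steps, so the interval is some kind of fourth.
Cb to F# is 7 semitones. A perfect fourth is 5, so 7 makes it doubly augmented.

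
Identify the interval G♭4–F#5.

augmented seventh

Counting letters G–A–B–C–D–E–F gives a seventh.
Gb→F# = 12 semitones, 1 wider than the major seventh (11), so augmented.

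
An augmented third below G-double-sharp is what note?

E

G down a major third is Eb, so the target letter is E.
From G##, an augmented third is 5 semitones down: E.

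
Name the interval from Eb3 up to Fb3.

minor second

Counting letters E–F gives a second.
Eb→Fb = 1 semitone, 1 narrower than the major second (2), so minor.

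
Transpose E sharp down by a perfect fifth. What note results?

A fifth below E lands on the letter A.
A perfect fifth spans 7 semitones, so E# moves to pitch class 10. On the letter A that is A#.

A#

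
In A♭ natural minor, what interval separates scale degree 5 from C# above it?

Scale degree 5 of Ab natural minor is Eb.
Eb up to C#: letters E→C make it a sixth; 10 semitones makes it augmented.

augmented sixth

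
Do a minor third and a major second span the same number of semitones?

No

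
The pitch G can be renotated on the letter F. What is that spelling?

F##

Plain F sits 2 semitones below G, so on the letter F the same pitch needs a double sharp: F##.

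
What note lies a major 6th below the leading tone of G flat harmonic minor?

Ab

The leading tone of Gb harmonic minor is F.
A major sixth (9 semitones) below F lands on the letter A, giving Ab.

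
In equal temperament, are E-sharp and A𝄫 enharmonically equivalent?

E# is pitch class 5; Abb is pitch class 7.
The pitch classes differ (5 vs. 7), so they are not enharmonic equivalents.

No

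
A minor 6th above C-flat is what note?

Abb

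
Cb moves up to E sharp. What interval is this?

Counting letters C–D–E gives a third.
Cb→E# = 6 semitones, 2 wider than the major third (4), so doubly augmented.

doubly augmented third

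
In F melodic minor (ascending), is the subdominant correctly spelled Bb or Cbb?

Each scale degree takes a distinct letter name. Degree 4 of a scale on F must use the letter B.
Bb and Cbb are enharmonically the same pitch, but only Bb uses the letter B, so it is the correct spelling here.

Bb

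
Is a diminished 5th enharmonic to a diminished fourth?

A diminished fifth spans 6 semitones; a diminished fourth spans 4.
The spans differ, so they are not enharmonic equivalents.

No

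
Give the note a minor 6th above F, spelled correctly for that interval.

Db

F up a major sixth is D, so the target letter is D.
From F, a minor sixth is 8 semitones up: Db.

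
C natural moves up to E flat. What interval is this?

minor third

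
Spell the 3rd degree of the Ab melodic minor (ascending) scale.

Cb

The Ab melodic minor (ascending) scale runs Ab Bb Cb Db Eb F G.
Degree 3 is Cb.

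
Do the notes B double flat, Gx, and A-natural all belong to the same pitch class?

Bbb is pitch class 9; G## is pitch class 9; A is pitch class 9.
All spellings map to pitch class 9, so they are enharmonically equivalent.

Yes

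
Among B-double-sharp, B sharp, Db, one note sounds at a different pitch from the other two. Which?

B#

In 12-tone equal temperament, enharmonic equivalents share a pitch class. B## is pitch class 1; B# is pitch class 0; Db is pitch class 1.
B## and Db share pitch class 1, while B# is pitch class 0.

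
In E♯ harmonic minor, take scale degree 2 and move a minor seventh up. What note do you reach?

E#

Scale degree 2 of E# harmonic minor is F##.
A minor seventh (10 semitones) above F## lands on the letter E, giving E#.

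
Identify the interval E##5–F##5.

The letter names run E→F, a span of 1 letter step, so the interval is some kind of second.
E## to F## is 1 semitone. A major second is 2, so 1 makes it minor.

minor second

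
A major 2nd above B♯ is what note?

C##

B up a major second is C#, so the target letter is C.
From B#, a major second is 2 semitones up: C##.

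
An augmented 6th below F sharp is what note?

F down a major sixth is Ab, so the target letter is A.
From F#, an augmented sixth is 10 semitones down: Ab.

Ab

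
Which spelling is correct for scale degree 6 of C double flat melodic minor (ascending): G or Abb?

Abb

Each scale degree takes a distinct letter name. Degree 6 of a scale on C must use the letter A.
Abb and G are enharmonically the same pitch, but only Abb uses the letter A, so it is the correct spelling here.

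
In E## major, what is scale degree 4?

A##

Degree 4 takes the letter 3 steps above E, which is A.
In major, degree 4 sits 5 semitones above the tonic. E## + 5 semitones is pitch class 11, spelled on A as A##.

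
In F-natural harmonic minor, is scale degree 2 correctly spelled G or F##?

Each scale degree takes a distinct letter name. Degree 2 of a scale on F must use the letter G.
G and F## are enharmonically the same pitch, but only G uses the letter G, so it is the correct spelling here.

G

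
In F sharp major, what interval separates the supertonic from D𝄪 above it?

augmented fifth

The supertonic of F# major is G#.
G# up to D##: letters G→D make it a fifth; 8 semitones makes it augmented.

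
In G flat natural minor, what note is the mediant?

The Gb natural minor scale runs Gb Ab Bbb Cb Db Ebb Fb.
Degree 3 is Bbb.

Bbb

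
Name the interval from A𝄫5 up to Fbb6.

The letter names run A→F, a span of 5 letter steps, so the interval is some kind of sixth.
Abb to Fbb is 8 semitones. A major sixth is 9, so 8 makes it minor.

minor sixth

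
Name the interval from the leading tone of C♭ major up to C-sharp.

The leading tone of Cb major is Bb.
Bb up to C#: letters B→C make it a second; 3 semitones makes it augmented.

augmented second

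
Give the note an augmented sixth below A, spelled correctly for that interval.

A down a major sixth is C, so the target letter is C.
From A, an augmented sixth is 10 semitones down: Cb.

Cb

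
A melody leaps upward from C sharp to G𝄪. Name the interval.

Counting letters C–D–E–F–G gives a fifth.
C#→G## = 8 semitones, 1 wider than the perfect fifth (7), so augmented.

augmented fifth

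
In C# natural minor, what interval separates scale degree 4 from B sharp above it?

augmented fourth

Scale degree 4 of C# natural minor is F#.
F# up to B#: letters F→B make it a fourth; 6 semitones makes it augmented.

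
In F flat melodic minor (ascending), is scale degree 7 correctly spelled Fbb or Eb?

Each scale degree takes a distinct letter name. Degree 7 of a scale on F must use the letter E.
Eb and Fbb are enharmonically the same pitch, but only Eb uses the letter E, so it is the correct spelling here.

Eb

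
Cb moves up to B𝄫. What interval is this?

minor seventh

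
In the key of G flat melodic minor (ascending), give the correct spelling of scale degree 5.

Db

Degree 5 takes the letter 4 steps above G, which is D.
In melodic minor (ascending), degree 5 sits 7 semitones above the tonic. Gb + 7 semitones is pitch class 1, spelled on D as Db.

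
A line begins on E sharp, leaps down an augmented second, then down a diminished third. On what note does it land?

An augmented second down from E# is D (letter D, 3 semitones down).
A diminished third down from D is B# (letter B, 2 semitones down).

B#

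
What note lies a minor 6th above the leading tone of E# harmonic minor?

B#

The leading tone of E# harmonic minor is D##.
A minor sixth (8 semitones) above D## lands on the letter B, giving B#.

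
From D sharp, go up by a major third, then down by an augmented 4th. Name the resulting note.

A major third up from D# is F## (letter F, 4 semitones up).
An augmented fourth down from F## is C# (letter C, 6 semitones down).

C#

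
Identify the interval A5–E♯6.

augmented fifth

The letter names run A→E, a span of 4 letter steps, so the interval is some kind of fifth.
A to E# is 8 semitones. A perfect fifth is 7, so 8 makes it augmented.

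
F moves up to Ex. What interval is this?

doubly augmented seventh

The letter names run F→E, a span of 6 letter steps, so the interval is some kind of seventh.
F to E## is 13 semitones. A major seventh is 11, so 13 makes it doubly augmented.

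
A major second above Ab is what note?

A second above A lands on the letter B.
A major second spans 2 semitones, so Ab moves to pitch class 10. On the letter B that is Bb.

Bb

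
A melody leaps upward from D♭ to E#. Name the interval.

doubly augmented second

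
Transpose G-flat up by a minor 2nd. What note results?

Abb

G up a major second is A, so the target letter is A.
From Gb, a minor second is 1 semitone up: Abb.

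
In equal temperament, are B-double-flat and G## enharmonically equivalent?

Bbb is pitch class 9; G## is pitch class 9.
All spellings map to pitch class 9, so they are enharmonically equivalent.

Yes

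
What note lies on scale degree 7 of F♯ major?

E#

The F# major scale runs F# G# A# B C# D# E#.
Degree 7 is E#.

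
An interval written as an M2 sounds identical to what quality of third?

diminished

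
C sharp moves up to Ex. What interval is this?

augmented third

Counting letters C–D–E gives a third.
C#→E## = 5 semitones, 1 wider than the major third (4), so augmented.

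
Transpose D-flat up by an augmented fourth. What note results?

D up a perfect fourth is G, so the target letter is G.
From Db, an augmented fourth is 6 semitones up: G.

G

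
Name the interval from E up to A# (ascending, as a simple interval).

augmented fourth

The letter names run E→A, a span of 3 letter steps, so the interval is some kind of fourth.
E to A# is 6 semitones. A perfect fourth is 5, so 6 makes it augmented.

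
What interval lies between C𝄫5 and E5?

The letter names run C→E, a span of 2 letter steps, so the interval is some kind of third.
Cbb to E is 6 semitones. A major third is 4, so 6 makes it doubly augmented.

doubly augmented third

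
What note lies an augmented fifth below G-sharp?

A fifth below G lands on the letter C.
An augmented fifth spans 8 semitones, so G# moves to pitch class 0. On the letter C that is C.

C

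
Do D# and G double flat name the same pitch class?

No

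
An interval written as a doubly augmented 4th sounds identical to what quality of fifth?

perfect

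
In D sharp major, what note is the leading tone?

C##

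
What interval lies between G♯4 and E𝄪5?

The letter names run G→E, a span of 5 letter steps, so the interval is some kind of sixth.
G# to E## is 10 semitones. A major sixth is 9, so 10 makes it augmented.

augmented sixth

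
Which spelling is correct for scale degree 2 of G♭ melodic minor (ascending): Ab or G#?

Ab

Each scale degree takes a distinct letter name. Degree 2 of a scale on G must use the letter A.
Ab and G# are enharmonically the same pitch, but only Ab uses the letter A, so it is the correct spelling here.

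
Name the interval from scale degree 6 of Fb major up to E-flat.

major second

Scale degree 6 of Fb major is Db.
Db up to Eb: letters D→E make it a second; 2 semitones makes it major.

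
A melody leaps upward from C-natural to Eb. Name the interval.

minor third

The letter names run C→E, a span of 2 letter steps, so the interval is some kind of third.
C to Eb is 3 semitones. A major third is 4, so 3 makes it minor.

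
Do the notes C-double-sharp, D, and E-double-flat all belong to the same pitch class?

C## = pitch class 2 and D = pitch class 2 and Ebb = pitch class 2 — the same pitch class, so they are enharmonic equivalents.

Yes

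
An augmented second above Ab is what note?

B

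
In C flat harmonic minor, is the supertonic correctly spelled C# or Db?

Each scale degree takes a distinct letter name. Degree 2 of a scale on C must use the letter D.
Db and C# are enharmonically the same pitch, but only Db uses the letter D, so it is the correct spelling here.

Db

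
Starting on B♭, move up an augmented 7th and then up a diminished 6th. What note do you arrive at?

An augmented seventh up from Bb is A# (letter A, 12 semitones up).
A diminished sixth up from A# is F (letter F, 7 semitones up).

F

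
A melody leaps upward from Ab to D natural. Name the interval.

Counting letters A–B–C–D gives a fourth.
Ab→D = 6 semitones, 1 wider than the perfect fourth (5), so augmented.

augmented fourth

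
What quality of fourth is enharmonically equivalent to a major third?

A major third spans 4 semitones.
A fourth spanning 4 semitones is diminished (the perfect fourth is 5).

diminished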